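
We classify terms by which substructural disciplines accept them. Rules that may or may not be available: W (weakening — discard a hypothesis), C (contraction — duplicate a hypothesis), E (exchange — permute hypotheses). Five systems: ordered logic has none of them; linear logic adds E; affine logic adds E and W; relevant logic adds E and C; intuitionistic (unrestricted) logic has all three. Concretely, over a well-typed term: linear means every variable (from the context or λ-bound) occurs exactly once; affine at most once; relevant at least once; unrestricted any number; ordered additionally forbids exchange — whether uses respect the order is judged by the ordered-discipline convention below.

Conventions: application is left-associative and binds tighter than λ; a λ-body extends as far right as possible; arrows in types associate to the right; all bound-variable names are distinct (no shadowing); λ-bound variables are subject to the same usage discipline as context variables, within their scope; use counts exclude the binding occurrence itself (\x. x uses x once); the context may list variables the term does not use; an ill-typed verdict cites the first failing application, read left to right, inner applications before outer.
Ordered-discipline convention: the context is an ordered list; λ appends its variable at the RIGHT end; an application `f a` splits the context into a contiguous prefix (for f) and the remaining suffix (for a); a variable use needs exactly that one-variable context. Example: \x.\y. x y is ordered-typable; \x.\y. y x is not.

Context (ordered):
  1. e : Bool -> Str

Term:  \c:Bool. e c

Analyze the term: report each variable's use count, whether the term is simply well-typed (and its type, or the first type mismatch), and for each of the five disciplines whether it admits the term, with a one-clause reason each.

usage: e=1, c (λ-bound)=1
order of uses: e, c
typing: well-typed — term : Bool -> Str
ordered: ✓ — one use each (e, c); ordered split holds
linear: ✓ — exactly-once usage across e, c
affine: ✓ — no duplicate uses among e, c
relevant: ✓ — at least one use each (e, c)
unrestricted: ✓ — well-typed at Bool -> Str; no restrictions here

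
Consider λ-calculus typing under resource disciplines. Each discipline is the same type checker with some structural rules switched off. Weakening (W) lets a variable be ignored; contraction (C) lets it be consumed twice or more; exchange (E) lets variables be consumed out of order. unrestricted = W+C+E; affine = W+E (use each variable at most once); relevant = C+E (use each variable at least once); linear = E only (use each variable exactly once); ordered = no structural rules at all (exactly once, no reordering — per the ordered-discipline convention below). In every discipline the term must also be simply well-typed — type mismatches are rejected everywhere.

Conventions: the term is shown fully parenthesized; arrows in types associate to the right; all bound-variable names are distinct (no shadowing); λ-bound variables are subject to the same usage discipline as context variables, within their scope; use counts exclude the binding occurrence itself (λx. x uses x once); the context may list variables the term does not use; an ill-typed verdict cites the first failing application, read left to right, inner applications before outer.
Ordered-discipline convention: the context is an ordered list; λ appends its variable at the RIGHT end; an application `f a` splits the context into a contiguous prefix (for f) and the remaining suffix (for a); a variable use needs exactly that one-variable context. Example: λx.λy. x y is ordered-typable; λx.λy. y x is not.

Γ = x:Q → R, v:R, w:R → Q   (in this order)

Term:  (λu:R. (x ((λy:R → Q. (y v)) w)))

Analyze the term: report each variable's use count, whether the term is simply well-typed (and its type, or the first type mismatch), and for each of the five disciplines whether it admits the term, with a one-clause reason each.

use counts: x=1, v=1, w=1, u [bound]=0, y [bound]=1
order of uses: x, y, v, w
typing: ✓ — R → R
ordered: ✗, needs weakening: u unused
linear: ✗, needs weakening: u unused
affine: ✓, none of x, v, w, u, y used more than once
relevant: ✗, needs weakening: u unused
unrestricted: ✓, typability at R → R is all that's needed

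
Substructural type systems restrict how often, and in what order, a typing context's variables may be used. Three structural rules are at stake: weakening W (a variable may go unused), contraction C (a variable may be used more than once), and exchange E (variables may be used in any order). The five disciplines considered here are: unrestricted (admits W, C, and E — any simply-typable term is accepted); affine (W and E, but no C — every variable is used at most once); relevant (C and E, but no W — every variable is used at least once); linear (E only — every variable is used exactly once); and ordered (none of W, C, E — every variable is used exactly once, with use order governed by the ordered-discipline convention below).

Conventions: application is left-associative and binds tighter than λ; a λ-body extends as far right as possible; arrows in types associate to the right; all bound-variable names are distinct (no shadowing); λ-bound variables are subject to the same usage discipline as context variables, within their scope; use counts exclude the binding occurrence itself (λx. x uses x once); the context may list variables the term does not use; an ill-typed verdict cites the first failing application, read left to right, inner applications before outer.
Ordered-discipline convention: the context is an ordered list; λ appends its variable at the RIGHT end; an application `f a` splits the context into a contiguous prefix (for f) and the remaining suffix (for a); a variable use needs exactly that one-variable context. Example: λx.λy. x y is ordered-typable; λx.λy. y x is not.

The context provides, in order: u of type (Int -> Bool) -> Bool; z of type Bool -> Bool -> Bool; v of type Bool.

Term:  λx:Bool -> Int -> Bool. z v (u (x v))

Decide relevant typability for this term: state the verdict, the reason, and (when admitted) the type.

yes — u, z, v, x: all used, weakening unneeded; term : (Bool -> Int -> Bool) -> Bool
usage: u: 1, z: 1, v: 2, x [bound]: 1
order of uses: z, v, u, x, v
typing: the term checks, with type (Bool -> Int -> Bool) -> Bool
summary: ordered ✗, linear ✗, affine ✗, relevant ✓, unrestricted ✓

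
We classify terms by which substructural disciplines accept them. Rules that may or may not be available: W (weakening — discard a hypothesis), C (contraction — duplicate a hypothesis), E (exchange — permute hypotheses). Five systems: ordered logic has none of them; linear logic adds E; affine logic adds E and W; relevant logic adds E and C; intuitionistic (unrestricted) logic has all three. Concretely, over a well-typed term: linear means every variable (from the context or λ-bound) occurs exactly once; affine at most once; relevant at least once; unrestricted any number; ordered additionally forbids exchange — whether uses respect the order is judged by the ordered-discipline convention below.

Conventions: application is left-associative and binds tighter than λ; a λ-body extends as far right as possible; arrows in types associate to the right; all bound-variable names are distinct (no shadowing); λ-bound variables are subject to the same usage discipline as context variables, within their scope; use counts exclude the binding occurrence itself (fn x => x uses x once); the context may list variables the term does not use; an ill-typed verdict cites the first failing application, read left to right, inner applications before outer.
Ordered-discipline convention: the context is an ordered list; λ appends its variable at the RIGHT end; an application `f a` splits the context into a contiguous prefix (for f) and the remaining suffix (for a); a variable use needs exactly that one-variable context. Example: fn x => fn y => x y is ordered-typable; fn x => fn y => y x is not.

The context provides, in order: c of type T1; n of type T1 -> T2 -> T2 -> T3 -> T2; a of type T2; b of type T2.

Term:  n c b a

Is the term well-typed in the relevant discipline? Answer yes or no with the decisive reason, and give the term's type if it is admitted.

yes — every one of c, n, a, b appears; term : T3 -> T2
counts: c: 1; n: 1; a: 1; b: 1
order of uses: n, c, b, a
typing: well-typed at T3 -> T2
per-discipline verdicts: ordered ✗ · linear ✓ · affine ✓ · relevant ✓ · unrestricted ✓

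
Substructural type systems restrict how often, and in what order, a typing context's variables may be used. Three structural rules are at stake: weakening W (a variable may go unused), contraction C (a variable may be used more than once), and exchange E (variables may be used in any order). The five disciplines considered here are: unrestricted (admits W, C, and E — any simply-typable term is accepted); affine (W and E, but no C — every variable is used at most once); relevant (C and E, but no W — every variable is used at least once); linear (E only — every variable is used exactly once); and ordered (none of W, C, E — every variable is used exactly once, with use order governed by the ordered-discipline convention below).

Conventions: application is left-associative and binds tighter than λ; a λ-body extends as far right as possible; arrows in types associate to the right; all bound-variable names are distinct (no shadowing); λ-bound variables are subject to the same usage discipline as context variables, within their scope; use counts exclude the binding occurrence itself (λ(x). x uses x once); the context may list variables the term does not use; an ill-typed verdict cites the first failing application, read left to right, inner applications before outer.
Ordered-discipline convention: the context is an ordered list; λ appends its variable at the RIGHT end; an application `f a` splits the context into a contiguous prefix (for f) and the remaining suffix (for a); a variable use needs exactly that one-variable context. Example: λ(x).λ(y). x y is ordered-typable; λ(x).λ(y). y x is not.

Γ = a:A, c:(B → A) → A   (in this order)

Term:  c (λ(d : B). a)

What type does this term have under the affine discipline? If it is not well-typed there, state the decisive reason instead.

term : A
counts: a: 1; c: 1; d (λ-bound): 0
order of uses: c, a
typing: well-typed — term : A
all disciplines: ordered ✗ | linear ✗ | affine ✓ | relevant ✗ | unrestricted ✓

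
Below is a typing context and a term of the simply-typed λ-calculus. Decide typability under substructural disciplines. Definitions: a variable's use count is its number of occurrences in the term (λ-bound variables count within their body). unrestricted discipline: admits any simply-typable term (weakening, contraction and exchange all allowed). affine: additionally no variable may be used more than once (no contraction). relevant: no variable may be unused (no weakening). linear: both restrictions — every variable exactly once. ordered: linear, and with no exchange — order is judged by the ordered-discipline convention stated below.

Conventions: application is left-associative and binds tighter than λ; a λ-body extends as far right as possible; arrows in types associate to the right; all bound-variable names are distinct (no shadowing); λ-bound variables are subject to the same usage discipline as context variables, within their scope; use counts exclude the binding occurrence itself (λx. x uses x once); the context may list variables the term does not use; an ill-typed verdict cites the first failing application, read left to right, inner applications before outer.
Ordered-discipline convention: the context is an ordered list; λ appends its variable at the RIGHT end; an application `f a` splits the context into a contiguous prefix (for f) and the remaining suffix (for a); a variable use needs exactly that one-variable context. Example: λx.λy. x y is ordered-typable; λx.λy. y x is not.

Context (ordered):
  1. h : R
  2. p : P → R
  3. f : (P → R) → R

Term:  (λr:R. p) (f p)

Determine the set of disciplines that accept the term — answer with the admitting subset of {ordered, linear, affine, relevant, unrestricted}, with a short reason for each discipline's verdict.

accepted by: unrestricted
counts: h: 0; p: 2; f: 1; r [bound]: 0
left-to-right use order: p, f, p
typing: well-typed at P → R
ordered: ✗ — needs contraction — p ×2; needs weakening: h, r unused
linear: ✗ — needs contraction — p ×2; needs weakening: h, r unused
affine: ✗ — needs contraction — p ×2
relevant: ✗ — needs weakening: h, r unused
unrestricted: ✓ — type-checks (P → R) and nothing is barred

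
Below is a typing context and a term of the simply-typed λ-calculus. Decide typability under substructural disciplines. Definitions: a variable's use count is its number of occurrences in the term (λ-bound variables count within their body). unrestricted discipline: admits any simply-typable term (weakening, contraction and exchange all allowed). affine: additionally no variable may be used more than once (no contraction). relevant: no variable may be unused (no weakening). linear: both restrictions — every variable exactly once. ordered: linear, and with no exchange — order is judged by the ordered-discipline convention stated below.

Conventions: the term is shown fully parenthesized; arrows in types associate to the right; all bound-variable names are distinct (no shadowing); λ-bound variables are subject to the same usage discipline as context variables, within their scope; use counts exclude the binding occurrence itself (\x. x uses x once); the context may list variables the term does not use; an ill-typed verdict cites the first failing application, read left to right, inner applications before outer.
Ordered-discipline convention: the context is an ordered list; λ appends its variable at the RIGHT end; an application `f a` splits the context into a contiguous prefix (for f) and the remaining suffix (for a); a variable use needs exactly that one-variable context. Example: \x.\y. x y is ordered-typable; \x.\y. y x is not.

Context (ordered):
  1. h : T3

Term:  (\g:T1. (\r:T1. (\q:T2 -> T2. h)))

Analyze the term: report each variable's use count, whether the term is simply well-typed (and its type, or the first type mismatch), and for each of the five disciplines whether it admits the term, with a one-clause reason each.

usage: h: 1×, g [bound]: 0×, r [bound]: 0×, q [bound]: 0×
use order (left to right): h
typing: ✓ — T1 -> T1 -> (T2 -> T2) -> T3
ordered ✗ (g, r, q left unused)
linear ✗ (g, r, q left unused)
affine ✓ (h, g, r, q: no repeats, contraction unneeded)
relevant ✗ (g, r, q left unused)
unrestricted ✓ (type-checks (T1 -> T1 -> (T2 -> T2) -> T3) and nothing is barred)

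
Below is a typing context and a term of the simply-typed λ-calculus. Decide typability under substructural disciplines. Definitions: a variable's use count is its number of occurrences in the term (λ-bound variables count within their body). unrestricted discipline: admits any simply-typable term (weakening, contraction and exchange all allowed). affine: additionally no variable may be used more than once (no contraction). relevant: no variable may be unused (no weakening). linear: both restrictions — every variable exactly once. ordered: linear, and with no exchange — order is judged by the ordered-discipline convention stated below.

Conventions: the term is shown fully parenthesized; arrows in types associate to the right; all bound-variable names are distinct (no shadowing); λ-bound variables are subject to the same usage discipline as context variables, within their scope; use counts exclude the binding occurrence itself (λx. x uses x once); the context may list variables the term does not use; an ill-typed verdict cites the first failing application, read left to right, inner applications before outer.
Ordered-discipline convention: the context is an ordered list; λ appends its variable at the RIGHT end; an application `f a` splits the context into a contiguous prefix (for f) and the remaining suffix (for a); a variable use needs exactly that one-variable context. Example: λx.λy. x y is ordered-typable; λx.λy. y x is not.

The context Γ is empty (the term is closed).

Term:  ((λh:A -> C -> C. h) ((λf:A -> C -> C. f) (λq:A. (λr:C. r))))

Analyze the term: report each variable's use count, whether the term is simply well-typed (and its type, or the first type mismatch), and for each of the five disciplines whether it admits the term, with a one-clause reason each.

use counts: h (λ-bound) ×1, f (λ-bound) ×1, q (λ-bound) ×0, r (λ-bound) ×1
left-to-right use order: h, f, r
typing: well-typed at A -> C -> C
ordered: ✗, q left unused
linear: ✗, q left unused
affine: ✓, none of h, f, q, r used more than once
relevant: ✗, q left unused
unrestricted: ✓, simply typable at A -> C -> C; W, C, E all held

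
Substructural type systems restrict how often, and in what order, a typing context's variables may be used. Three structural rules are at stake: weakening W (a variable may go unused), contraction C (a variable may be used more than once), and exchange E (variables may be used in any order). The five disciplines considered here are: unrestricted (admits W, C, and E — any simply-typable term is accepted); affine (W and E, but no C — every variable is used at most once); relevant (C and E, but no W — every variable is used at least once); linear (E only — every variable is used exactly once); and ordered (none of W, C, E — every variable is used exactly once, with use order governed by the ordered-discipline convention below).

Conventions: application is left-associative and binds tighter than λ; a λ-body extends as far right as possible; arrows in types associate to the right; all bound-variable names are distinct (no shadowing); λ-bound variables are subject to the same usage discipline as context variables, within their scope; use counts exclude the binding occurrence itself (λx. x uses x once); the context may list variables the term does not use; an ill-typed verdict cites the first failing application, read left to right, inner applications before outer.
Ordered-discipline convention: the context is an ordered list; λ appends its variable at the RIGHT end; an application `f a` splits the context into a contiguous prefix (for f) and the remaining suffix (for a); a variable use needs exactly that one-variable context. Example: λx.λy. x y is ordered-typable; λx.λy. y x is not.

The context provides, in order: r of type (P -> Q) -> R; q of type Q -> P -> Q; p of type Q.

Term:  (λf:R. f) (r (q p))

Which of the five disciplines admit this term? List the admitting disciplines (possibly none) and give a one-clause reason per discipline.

admitting disciplines: ordered, linear, affine, relevant, unrestricted
usage: r=1, q=1, p=1, f (bound)=1
use order (left to right): f, r, q, p
typing: well-typed — term : R
ordered ✓ (r, q, p, f: once each, no exchange needed)
linear ✓ (each of r, q, p, f used exactly once)
affine ✓ (r, q, p, f: no repeats, contraction unneeded)
relevant ✓ (none of r, q, p, f goes unused)
unrestricted ✓ (simply typable at R; W, C, E all held)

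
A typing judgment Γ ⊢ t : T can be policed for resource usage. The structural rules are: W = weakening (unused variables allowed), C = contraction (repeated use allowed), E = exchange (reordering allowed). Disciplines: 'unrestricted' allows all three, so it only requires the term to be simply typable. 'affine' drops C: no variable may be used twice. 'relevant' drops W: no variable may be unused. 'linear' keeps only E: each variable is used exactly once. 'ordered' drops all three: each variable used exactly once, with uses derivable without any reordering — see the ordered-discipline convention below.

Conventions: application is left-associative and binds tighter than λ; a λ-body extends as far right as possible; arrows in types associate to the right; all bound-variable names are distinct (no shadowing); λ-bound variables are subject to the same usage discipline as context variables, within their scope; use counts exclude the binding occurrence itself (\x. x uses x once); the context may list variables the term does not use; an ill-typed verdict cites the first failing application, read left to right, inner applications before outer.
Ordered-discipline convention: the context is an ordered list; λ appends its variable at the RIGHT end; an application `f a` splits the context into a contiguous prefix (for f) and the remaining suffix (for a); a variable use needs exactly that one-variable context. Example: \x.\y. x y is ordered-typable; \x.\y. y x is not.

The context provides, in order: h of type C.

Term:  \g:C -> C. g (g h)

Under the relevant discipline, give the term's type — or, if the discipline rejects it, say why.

term : (C -> C) -> C
use counts: h: 1; g (λ-bound): 2
uses in reading order: g, g, h
typing: well-typed — term : (C -> C) -> C
summary: ordered ✗, linear ✗, affine ✗, relevant ✓, unrestricted ✓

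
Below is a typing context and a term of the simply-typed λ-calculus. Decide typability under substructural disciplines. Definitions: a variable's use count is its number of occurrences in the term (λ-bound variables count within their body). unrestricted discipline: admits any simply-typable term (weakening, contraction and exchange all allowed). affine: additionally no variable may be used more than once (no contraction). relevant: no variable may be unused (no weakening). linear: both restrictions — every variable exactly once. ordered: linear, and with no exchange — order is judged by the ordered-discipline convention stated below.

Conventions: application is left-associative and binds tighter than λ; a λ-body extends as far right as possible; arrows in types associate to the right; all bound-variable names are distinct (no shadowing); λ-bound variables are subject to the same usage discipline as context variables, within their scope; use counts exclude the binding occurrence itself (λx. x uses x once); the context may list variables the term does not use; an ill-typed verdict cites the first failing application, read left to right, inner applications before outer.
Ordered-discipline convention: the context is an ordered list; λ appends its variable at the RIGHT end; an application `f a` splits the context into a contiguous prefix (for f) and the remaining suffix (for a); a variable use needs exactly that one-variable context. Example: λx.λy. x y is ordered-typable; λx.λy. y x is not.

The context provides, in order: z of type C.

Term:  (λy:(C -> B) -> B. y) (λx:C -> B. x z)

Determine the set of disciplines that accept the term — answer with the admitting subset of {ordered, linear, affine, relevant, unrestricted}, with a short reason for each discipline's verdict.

accepted by: linear, affine, relevant, unrestricted
counts: z: 1, y (λ-bound): 1, x (λ-bound): 1
left-to-right use order: y, x, z
typing: the term checks, with type (C -> B) -> B
ordered: ✗ — needs exchange: uses follow y, x, z
linear: ✓ — single use per variable (z, y, x)
affine: ✓ — at most one use each (z, y, x)
relevant: ✓ — at least one use each (z, y, x)
unrestricted: ✓ — typability at (C -> B) -> B is all that's needed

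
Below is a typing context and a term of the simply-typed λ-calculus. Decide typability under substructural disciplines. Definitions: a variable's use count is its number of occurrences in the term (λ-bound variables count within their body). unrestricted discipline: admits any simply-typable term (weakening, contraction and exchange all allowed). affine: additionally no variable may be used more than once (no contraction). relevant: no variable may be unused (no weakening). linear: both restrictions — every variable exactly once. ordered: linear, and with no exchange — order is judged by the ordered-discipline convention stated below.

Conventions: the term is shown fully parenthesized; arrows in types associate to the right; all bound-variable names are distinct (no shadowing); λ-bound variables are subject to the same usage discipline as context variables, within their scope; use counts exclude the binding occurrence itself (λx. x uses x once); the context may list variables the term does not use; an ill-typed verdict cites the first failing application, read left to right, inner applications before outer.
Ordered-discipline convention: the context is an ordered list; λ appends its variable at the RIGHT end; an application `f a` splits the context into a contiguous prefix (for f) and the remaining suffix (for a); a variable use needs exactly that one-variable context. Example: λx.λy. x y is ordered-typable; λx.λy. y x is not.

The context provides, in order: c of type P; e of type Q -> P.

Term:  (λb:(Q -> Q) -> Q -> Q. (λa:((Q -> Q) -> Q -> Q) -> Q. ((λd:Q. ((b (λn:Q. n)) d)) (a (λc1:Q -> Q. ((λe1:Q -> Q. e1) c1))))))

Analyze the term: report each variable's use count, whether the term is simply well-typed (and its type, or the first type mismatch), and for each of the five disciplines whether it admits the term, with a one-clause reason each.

use counts: c=0, e=0, b [bound]=1, a [bound]=1, d [bound]=1, n [bound]=1, c1 [bound]=1, e1 [bound]=1
order of uses: b, n, d, a, e1, c1
typing: the term checks, with type ((Q -> Q) -> Q -> Q) -> (((Q -> Q) -> Q -> Q) -> Q) -> Q
ordered: ✗, c, e left unused
linear: ✗, c, e left unused
affine: ✓, c, e, b, a, d, n, c1, e1: no repeats, contraction unneeded
relevant: ✗, c, e left unused
unrestricted: ✓, well-typed at ((Q -> Q) -> Q -> Q) -> (((Q -> Q) -> Q -> Q) -> Q) -> Q; no restrictions here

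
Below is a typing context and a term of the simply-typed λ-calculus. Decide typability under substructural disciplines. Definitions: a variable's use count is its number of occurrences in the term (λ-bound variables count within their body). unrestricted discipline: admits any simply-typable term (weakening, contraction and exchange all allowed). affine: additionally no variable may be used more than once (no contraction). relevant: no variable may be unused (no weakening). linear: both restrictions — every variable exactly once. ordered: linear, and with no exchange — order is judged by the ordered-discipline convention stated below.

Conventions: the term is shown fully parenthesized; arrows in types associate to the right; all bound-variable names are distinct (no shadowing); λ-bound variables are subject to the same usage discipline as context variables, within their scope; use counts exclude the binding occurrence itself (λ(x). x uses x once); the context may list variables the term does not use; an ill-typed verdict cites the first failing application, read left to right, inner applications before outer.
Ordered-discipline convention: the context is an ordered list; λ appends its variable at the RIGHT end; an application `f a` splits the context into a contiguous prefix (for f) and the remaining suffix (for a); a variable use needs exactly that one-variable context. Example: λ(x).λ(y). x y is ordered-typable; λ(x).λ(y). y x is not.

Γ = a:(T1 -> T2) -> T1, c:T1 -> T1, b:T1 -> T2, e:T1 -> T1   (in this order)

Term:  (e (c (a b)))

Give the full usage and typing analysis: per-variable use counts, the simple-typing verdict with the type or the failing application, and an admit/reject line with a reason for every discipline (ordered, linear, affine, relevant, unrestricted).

use counts: a: 1; c: 1; b: 1; e: 1
left-to-right use order: e, c, a, b
typing: ✓ — T1
ordered ✗ (use order e, c, a, b needs exchange)
linear ✓ (exactly-once usage across a, c, b, e)
affine ✓ (a, c, b, e: no repeats, contraction unneeded)
relevant ✓ (at least one use each (a, c, b, e))
unrestricted ✓ (simply typable at T1; W, C, E all held)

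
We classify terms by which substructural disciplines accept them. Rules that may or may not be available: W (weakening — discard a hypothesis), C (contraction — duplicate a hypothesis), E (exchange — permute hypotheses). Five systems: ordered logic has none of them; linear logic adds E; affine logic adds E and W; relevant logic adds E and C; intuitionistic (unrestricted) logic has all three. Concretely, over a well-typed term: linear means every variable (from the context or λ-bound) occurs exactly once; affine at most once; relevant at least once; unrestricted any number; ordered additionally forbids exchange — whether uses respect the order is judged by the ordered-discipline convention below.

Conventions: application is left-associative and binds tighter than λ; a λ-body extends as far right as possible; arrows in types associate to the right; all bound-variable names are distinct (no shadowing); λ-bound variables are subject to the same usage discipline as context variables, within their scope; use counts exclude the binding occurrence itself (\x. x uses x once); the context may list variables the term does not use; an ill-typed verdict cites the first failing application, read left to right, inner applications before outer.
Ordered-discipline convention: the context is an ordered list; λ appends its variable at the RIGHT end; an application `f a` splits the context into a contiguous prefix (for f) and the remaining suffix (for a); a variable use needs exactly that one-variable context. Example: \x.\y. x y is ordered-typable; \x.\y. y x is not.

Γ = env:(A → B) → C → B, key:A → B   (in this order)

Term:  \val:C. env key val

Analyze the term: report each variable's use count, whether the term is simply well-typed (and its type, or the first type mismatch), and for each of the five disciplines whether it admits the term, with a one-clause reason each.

usage: env: 1×, key: 1×, val [bound]: 1×
order of uses: env, key, val
typing: well-typed — term : C → B
ordered: ✓, env, key, val: once each, no exchange needed
linear: ✓, env, key, val: one use apiece
affine: ✓, none of env, key, val used more than once
relevant: ✓, env, key, val: all used, weakening unneeded
unrestricted: ✓, simply typable at C → B; W, C, E all held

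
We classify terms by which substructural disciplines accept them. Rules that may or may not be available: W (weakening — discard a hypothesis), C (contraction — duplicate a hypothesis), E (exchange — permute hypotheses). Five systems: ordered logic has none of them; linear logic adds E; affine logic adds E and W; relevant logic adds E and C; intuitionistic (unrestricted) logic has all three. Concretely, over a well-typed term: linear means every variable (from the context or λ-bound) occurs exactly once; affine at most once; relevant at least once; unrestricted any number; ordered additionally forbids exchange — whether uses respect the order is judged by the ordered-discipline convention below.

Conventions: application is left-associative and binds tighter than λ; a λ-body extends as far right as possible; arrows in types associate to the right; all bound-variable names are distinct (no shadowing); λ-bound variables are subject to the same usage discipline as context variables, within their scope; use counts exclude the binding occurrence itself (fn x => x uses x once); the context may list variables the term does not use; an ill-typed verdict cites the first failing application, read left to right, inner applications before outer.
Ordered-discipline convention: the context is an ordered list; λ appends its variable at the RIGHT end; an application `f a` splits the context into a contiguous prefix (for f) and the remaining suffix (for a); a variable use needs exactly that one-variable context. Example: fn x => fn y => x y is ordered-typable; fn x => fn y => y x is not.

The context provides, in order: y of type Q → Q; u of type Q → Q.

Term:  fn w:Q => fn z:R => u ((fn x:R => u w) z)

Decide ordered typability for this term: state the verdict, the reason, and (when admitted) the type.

no — repeated use of u ×2; y, x left unused
use counts: y: 0; u: 2; w [bound]: 1; z [bound]: 1; x [bound]: 0
uses in reading order: u, u, w, z
typing: well-typed — term : Q → R → Q
per-discipline verdicts: ordered ✗ | linear ✗ | affine ✗ | relevant ✗ | unrestricted ✓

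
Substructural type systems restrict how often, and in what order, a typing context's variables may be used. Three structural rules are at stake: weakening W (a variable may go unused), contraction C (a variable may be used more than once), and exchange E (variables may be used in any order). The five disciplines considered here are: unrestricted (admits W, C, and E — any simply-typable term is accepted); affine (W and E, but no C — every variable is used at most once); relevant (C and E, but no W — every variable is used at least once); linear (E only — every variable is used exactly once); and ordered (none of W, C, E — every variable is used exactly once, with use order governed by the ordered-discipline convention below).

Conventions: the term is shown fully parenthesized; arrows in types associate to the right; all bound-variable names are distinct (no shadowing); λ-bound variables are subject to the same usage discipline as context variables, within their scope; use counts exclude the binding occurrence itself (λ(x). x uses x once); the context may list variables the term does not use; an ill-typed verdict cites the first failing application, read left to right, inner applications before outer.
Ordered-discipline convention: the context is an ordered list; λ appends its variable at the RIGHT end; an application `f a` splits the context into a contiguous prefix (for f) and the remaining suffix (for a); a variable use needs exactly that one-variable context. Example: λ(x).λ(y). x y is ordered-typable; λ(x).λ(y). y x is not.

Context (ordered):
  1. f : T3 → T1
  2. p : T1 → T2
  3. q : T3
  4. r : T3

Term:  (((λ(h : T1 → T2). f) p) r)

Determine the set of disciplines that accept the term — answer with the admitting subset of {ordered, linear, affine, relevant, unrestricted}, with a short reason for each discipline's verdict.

admitted in: affine, unrestricted
usage: f ×1, p ×1, q ×0, r ×1, h [bound] ×0
use order (left to right): f, p, r
typing: ✓ — T1
ordered: ✗, needs weakening: q, h unused
linear: ✗, needs weakening: q, h unused
affine: ✓, none of f, p, q, r, h used more than once
relevant: ✗, needs weakening: q, h unused
unrestricted: ✓, simply typable at T1; W, C, E all held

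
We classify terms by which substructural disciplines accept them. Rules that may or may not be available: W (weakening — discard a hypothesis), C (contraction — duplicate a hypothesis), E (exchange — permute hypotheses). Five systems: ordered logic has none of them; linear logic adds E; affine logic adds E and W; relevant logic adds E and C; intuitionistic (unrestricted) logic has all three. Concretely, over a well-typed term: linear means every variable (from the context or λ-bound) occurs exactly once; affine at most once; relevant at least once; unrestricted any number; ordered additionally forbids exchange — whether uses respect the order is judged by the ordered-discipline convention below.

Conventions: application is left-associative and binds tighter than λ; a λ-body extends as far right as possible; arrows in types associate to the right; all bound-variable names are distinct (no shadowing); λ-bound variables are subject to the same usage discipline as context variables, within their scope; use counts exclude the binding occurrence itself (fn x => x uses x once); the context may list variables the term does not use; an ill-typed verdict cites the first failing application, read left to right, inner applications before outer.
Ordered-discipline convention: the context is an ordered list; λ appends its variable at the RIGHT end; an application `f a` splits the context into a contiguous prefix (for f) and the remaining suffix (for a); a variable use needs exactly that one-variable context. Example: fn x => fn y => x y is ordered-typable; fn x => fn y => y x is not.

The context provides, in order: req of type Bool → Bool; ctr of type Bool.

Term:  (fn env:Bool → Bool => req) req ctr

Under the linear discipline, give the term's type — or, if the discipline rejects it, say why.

not well-typed under linear — req ×2 used more than once (contraction); env never used (weakening)
variable uses: req ×2; ctr ×1; env (bound) ×0
uses in reading order: req, req, ctr
typing: the term checks, with type Bool
across the five disciplines: ordered ✗ · linear ✗ · affine ✗ · relevant ✗ · unrestricted ✓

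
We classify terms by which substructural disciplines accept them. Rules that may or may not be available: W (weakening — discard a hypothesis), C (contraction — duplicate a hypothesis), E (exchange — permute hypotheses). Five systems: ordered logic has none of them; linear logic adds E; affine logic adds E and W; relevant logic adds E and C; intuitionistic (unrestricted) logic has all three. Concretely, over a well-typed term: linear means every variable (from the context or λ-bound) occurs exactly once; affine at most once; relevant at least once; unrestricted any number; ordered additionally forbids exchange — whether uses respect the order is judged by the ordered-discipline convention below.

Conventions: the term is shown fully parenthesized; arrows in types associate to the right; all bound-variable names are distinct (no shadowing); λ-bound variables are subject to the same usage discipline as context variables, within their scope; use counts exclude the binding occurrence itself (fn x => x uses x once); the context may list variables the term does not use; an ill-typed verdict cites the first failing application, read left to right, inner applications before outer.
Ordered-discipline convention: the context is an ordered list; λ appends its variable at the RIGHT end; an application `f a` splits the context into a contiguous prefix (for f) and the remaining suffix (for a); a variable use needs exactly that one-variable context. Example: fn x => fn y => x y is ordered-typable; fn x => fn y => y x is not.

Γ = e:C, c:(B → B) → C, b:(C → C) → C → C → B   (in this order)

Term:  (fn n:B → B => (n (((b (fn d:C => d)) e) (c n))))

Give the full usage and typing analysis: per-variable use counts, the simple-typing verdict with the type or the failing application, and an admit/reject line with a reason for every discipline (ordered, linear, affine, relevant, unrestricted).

usage: e=1, c=1, b=1, n (bound)=2, d (bound)=1
use order (left to right): n, b, d, e, c, n
typing: well-typed at (B → B) → B
ordered: ✗, uses contraction: n ×2
linear: ✗, uses contraction: n ×2
affine: ✗, uses contraction: n ×2
relevant: ✓, e, c, b, n, d: all used, weakening unneeded
unrestricted: ✓, type-checks ((B → B) → B) and nothing is barred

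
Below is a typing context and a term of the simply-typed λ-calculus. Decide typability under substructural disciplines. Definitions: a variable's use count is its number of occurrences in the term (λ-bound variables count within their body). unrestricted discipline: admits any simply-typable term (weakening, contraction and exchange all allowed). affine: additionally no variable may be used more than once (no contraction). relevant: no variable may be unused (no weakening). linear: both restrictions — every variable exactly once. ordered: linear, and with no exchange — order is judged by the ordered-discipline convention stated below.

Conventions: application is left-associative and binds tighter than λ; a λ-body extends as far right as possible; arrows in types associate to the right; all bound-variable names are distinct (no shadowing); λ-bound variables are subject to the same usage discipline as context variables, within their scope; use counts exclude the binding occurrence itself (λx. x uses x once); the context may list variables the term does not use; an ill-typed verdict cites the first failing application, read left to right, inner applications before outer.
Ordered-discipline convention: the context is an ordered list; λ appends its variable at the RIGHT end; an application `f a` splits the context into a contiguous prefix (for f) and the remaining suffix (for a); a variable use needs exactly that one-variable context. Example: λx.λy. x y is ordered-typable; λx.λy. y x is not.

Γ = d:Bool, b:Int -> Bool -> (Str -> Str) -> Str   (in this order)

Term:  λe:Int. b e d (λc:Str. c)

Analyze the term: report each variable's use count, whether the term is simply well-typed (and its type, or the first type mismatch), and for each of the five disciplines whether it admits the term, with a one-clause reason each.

use counts: d=1, b=1, e [bound]=1, c [bound]=1
use order (left to right): b, e, d, c
typing: well-typed at Int -> Str
ordered: ✗ — no ordered split (uses run b, e, d, c)
linear: ✓ — d, b, e, c: one use apiece
affine: ✓ — none of d, b, e, c used more than once
relevant: ✓ — every one of d, b, e, c appears
unrestricted: ✓ — typability at Int -> Str is all that's needed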